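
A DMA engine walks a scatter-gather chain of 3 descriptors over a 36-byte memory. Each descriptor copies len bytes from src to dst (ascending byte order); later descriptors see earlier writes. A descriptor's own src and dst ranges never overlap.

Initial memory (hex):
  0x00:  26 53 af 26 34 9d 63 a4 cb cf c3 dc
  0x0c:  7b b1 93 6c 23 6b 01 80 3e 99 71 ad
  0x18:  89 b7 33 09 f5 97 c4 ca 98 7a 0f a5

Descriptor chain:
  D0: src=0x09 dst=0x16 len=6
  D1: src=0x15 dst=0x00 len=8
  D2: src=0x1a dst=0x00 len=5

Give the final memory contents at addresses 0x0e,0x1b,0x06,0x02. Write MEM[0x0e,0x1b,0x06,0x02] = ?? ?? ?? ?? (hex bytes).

#0 dst[0x16+6] := {0xcf,0xc3,0xdc,0x7b,0xb1,0x93}
#1 dst[0x00+8] := {0x99,0xcf,0xc3,0xdc,0x7b,0xb1,0x93,0xf5}
#2 dst[0x00+5] := {0xb1,0x93,0xf5,0x97,0xc4}
query mem[0x0e]=0x93, mem[0x1b]=0x93, mem[0x06]=0x93, mem[0x02]=0xf5

MEM[0x0e,0x1b,0x06,0x02] = 93 93 93 f5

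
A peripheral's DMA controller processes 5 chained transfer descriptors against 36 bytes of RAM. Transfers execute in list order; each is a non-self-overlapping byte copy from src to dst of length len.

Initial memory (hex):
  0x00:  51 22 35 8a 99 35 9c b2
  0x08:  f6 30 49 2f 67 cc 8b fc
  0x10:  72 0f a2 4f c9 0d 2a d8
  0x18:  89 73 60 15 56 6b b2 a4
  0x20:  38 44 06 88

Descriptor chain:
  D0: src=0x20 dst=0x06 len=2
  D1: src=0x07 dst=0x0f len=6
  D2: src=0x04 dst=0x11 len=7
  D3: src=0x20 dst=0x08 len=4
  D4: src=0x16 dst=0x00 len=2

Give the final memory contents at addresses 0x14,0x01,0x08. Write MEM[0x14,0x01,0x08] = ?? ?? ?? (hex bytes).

MEM[0x14,0x01,0x08] = 44 49 38

[0] 0x20->0x06 len=2 : 38 44
[1] 0x07->0x0f len=6 : 44 f6 30 49 2f 67
[2] 0x04->0x11 len=7 : 99 35 38 44 f6 30 49
[3] 0x20->0x08 len=4 : 38 44 06 88
[4] 0x16->0x00 len=2 : 30 49
query mem[0x14]=0x44, mem[0x01]=0x49, mem[0x08]=0x38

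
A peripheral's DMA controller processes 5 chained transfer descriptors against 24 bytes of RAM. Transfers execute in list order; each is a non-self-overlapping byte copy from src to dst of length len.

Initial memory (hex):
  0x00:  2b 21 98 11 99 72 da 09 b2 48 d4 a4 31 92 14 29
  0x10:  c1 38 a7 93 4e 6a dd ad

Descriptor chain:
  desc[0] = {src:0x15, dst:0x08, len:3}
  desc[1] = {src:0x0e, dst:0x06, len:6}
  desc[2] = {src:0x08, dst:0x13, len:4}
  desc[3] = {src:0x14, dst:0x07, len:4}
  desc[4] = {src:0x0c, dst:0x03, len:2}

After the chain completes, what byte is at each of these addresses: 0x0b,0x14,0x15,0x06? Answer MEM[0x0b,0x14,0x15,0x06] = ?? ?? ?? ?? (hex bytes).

  after D0: wrote 3B at 0x08 = 6addad
  after D1: wrote 6B at 0x06 = 1429c138a793
  after D2: wrote 4B at 0x13 = c138a793
  after D3: wrote 4B at 0x07 = 38a793ad
  after D4: wrote 2B at 0x03 = 3192
query mem[0x0b]=0x93, mem[0x14]=0x38, mem[0x15]=0xa7, mem[0x06]=0x14

MEM[0x0b,0x14,0x15,0x06] = 93 38 a7 14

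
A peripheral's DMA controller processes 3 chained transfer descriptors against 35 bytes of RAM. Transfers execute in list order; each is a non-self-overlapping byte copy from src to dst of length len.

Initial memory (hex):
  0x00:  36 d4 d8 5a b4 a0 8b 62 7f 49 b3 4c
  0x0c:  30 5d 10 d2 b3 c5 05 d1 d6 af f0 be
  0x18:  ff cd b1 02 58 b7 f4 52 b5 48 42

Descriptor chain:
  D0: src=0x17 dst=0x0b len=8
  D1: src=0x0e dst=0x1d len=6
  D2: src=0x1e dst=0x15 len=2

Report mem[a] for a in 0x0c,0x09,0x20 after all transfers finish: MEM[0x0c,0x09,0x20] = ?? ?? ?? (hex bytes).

  after D0: wrote 8B at 0x0b = beffcdb10258b7f4
  after D1: wrote 6B at 0x1d = b10258b7f4d1
  after D2: wrote 2B at 0x15 = 0258
query mem[0x0c]=0xff, mem[0x09]=0x49, mem[0x20]=0xb7

MEM[0x0c,0x09,0x20] = ff 49 b7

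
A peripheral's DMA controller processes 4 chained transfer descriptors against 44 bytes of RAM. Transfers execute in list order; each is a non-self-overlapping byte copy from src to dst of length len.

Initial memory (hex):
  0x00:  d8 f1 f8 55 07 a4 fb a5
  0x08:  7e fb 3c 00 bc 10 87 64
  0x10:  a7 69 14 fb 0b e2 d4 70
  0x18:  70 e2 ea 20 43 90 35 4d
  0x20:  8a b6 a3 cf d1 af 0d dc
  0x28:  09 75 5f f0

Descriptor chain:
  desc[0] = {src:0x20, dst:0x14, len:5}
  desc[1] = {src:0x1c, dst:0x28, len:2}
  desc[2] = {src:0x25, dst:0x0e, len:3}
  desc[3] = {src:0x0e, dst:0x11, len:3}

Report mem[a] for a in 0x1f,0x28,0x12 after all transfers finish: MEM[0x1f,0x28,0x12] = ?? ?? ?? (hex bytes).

D0: mem[0x14..0x18] <- [8a b6 a3 cf d1]
D1: mem[0x28..0x29] <- [43 90]
D2: mem[0x0e..0x10] <- [af 0d dc]
D3: mem[0x11..0x13] <- [af 0d dc]
query mem[0x1f]=0x4d, mem[0x28]=0x43, mem[0x12]=0x0d

MEM[0x1f,0x28,0x12] = 4d 43 0d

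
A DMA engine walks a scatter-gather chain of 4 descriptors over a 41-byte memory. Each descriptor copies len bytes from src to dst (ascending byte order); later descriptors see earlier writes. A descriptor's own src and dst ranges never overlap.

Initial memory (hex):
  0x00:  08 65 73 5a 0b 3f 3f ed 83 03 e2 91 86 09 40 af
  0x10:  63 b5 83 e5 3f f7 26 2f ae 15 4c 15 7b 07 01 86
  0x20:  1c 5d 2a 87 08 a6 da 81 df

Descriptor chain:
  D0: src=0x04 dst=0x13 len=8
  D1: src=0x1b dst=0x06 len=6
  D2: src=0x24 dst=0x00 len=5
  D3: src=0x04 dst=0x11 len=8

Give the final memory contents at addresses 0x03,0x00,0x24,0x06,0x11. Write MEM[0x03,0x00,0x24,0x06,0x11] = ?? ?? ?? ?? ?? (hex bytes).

MEM[0x03,0x00,0x24,0x06,0x11] = 81 08 08 15 df

  after D0: wrote 8B at 0x13 = 0b3f3fed8303e291
  after D1: wrote 6B at 0x06 = 157b0701861c
  after D2: wrote 5B at 0x00 = 08a6da81df
  after D3: wrote 8B at 0x11 = df3f157b0701861c
query mem[0x03]=0x81, mem[0x00]=0x08, mem[0x24]=0x08, mem[0x06]=0x15, mem[0x11]=0xdf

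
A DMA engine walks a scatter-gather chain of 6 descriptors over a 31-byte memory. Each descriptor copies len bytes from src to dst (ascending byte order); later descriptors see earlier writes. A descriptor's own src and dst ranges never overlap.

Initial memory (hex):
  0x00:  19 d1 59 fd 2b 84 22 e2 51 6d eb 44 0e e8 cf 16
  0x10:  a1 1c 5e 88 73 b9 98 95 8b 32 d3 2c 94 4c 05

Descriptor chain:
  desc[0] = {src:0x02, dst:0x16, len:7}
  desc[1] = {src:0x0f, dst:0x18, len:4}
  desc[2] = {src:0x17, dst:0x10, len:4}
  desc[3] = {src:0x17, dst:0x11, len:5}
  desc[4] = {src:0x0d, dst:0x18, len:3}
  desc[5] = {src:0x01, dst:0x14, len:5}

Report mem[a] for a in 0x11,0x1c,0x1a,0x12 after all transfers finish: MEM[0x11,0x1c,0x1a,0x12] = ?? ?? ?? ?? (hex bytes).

#0 dst[0x16+7] := {0x59,0xfd,0x2b,0x84,0x22,0xe2,0x51}
#1 dst[0x18+4] := {0x16,0xa1,0x1c,0x5e}
#2 dst[0x10+4] := {0xfd,0x16,0xa1,0x1c}
#3 dst[0x11+5] := {0xfd,0x16,0xa1,0x1c,0x5e}
#4 dst[0x18+3] := {0xe8,0xcf,0x16}
#5 dst[0x14+5] := {0xd1,0x59,0xfd,0x2b,0x84}
query mem[0x11]=0xfd, mem[0x1c]=0x51, mem[0x1a]=0x16, mem[0x12]=0x16

MEM[0x11,0x1c,0x1a,0x12] = fd 51 16 16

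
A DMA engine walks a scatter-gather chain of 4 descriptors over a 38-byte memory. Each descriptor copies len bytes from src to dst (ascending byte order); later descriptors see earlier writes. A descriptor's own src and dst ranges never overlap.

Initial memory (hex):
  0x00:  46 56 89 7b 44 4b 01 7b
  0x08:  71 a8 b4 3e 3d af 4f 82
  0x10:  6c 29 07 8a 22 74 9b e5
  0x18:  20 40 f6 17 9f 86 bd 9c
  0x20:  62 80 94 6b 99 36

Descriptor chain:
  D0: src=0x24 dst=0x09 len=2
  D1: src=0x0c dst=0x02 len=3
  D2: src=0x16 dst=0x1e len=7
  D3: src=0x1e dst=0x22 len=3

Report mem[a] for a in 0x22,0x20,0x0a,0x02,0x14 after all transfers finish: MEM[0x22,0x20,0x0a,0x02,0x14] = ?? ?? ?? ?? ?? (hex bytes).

MEM[0x22,0x20,0x0a,0x02,0x14] = 9b 20 36 3d 22

#0 dst[0x09+2] := {0x99,0x36}
#1 dst[0x02+3] := {0x3d,0xaf,0x4f}
#2 dst[0x1e+7] := {0x9b,0xe5,0x20,0x40,0xf6,0x17,0x9f}
#3 dst[0x22+3] := {0x9b,0xe5,0x20}
query mem[0x22]=0x9b, mem[0x20]=0x20, mem[0x0a]=0x36, mem[0x02]=0x3d, mem[0x14]=0x22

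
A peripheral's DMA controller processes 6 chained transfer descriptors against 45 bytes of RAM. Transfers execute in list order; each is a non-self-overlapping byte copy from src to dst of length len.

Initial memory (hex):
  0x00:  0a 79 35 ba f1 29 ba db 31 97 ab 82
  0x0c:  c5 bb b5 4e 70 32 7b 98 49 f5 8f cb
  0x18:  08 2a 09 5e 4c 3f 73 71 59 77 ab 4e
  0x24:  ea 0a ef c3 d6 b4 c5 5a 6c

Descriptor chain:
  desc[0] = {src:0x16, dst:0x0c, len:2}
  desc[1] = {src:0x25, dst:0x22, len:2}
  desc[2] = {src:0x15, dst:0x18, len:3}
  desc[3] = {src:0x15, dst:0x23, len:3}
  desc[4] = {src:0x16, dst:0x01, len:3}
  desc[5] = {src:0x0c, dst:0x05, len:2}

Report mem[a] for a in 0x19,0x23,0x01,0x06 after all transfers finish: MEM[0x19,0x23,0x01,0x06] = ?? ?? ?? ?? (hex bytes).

MEM[0x19,0x23,0x01,0x06] = 8f f5 8f cb

#0 dst[0x0c+2] := {0x8f,0xcb}
#1 dst[0x22+2] := {0x0a,0xef}
#2 dst[0x18+3] := {0xf5,0x8f,0xcb}
#3 dst[0x23+3] := {0xf5,0x8f,0xcb}
#4 dst[0x01+3] := {0x8f,0xcb,0xf5}
#5 dst[0x05+2] := {0x8f,0xcb}
query mem[0x19]=0x8f, mem[0x23]=0xf5, mem[0x01]=0x8f, mem[0x06]=0xcb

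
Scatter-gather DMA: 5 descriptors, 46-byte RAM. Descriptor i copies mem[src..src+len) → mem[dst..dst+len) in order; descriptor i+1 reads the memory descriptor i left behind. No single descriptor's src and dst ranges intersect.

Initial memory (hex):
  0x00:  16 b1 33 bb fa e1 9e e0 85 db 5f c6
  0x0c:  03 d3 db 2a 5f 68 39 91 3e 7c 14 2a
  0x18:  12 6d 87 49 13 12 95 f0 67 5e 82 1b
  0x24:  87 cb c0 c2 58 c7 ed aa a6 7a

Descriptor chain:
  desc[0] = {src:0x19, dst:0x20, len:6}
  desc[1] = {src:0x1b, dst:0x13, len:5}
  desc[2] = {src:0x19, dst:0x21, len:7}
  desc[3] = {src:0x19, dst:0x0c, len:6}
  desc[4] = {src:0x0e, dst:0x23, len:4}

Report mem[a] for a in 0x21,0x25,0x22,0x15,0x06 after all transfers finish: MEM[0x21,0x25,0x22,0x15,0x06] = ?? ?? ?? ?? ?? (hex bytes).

MEM[0x21,0x25,0x22,0x15,0x06] = 6d 12 87 12 9e

[0] 0x19->0x20 len=6 : 6d 87 49 13 12 95
[1] 0x1b->0x13 len=5 : 49 13 12 95 f0
[2] 0x19->0x21 len=7 : 6d 87 49 13 12 95 f0
[3] 0x19->0x0c len=6 : 6d 87 49 13 12 95
[4] 0x0e->0x23 len=4 : 49 13 12 95
query mem[0x21]=0x6d, mem[0x25]=0x12, mem[0x22]=0x87, mem[0x15]=0x12, mem[0x06]=0x9e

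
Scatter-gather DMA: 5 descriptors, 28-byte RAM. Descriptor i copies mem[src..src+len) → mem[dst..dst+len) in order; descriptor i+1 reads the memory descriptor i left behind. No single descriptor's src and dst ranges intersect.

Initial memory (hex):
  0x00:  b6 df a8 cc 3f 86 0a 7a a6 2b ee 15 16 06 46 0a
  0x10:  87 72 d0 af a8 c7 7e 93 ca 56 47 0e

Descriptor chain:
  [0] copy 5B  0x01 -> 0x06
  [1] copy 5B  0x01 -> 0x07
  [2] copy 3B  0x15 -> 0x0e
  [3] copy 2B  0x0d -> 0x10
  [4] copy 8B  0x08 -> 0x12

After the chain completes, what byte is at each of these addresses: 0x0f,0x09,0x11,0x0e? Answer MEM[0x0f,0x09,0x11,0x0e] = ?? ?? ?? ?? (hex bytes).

[0] 0x01->0x06 len=5 : df a8 cc 3f 86
[1] 0x01->0x07 len=5 : df a8 cc 3f 86
[2] 0x15->0x0e len=3 : c7 7e 93
[3] 0x0d->0x10 len=2 : 06 c7
[4] 0x08->0x12 len=8 : a8 cc 3f 86 16 06 c7 7e
query mem[0x0f]=0x7e, mem[0x09]=0xcc, mem[0x11]=0xc7, mem[0x0e]=0xc7

MEM[0x0f,0x09,0x11,0x0e] = 7e cc c7 c7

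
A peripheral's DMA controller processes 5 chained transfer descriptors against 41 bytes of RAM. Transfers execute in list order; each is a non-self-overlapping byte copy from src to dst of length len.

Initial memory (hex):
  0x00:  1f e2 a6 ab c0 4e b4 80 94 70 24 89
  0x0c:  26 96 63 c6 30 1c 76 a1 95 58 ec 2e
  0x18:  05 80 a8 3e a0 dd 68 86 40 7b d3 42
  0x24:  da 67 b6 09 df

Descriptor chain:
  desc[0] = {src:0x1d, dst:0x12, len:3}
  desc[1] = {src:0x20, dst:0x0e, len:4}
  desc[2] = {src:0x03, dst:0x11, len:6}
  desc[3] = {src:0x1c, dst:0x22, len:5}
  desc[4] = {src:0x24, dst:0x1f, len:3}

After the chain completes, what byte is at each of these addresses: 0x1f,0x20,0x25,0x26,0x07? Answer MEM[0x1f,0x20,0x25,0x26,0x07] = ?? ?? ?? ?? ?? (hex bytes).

MEM[0x1f,0x20,0x25,0x26,0x07] = 68 86 86 40 80

D0: mem[0x12..0x14] <- [dd 68 86]
D1: mem[0x0e..0x11] <- [40 7b d3 42]
D2: mem[0x11..0x16] <- [ab c0 4e b4 80 94]
D3: mem[0x22..0x26] <- [a0 dd 68 86 40]
D4: mem[0x1f..0x21] <- [68 86 40]
query mem[0x1f]=0x68, mem[0x20]=0x86, mem[0x25]=0x86, mem[0x26]=0x40, mem[0x07]=0x80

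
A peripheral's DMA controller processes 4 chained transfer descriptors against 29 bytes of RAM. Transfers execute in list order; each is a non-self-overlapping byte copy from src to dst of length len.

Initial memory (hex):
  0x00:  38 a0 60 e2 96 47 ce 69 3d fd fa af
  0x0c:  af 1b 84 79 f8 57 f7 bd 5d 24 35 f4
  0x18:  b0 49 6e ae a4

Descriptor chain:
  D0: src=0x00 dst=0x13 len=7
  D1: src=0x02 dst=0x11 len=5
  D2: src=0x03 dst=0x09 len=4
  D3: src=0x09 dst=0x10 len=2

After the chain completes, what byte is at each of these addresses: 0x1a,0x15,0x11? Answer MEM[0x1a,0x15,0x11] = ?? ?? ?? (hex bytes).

MEM[0x1a,0x15,0x11] = 6e ce 96

#0 dst[0x13+7] := {0x38,0xa0,0x60,0xe2,0x96,0x47,0xce}
#1 dst[0x11+5] := {0x60,0xe2,0x96,0x47,0xce}
#2 dst[0x09+4] := {0xe2,0x96,0x47,0xce}
#3 dst[0x10+2] := {0xe2,0x96}
query mem[0x1a]=0x6e, mem[0x15]=0xce, mem[0x11]=0x96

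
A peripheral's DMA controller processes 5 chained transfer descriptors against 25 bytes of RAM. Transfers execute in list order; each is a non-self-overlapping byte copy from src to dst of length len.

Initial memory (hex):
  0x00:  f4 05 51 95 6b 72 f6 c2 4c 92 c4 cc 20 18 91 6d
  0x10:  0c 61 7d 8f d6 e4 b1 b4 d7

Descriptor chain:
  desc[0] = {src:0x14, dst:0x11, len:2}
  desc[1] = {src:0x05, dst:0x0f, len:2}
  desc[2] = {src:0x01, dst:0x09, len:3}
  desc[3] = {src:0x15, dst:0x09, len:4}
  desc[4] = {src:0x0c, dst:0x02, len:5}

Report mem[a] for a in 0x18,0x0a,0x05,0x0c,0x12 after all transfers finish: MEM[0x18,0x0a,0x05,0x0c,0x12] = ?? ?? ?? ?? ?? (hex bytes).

  after D0: wrote 2B at 0x11 = d6e4
  after D1: wrote 2B at 0x0f = 72f6
  after D2: wrote 3B at 0x09 = 055195
  after D3: wrote 4B at 0x09 = e4b1b4d7
  after D4: wrote 5B at 0x02 = d7189172f6
query mem[0x18]=0xd7, mem[0x0a]=0xb1, mem[0x05]=0x72, mem[0x0c]=0xd7, mem[0x12]=0xe4

MEM[0x18,0x0a,0x05,0x0c,0x12] = d7 b1 72 d7 e4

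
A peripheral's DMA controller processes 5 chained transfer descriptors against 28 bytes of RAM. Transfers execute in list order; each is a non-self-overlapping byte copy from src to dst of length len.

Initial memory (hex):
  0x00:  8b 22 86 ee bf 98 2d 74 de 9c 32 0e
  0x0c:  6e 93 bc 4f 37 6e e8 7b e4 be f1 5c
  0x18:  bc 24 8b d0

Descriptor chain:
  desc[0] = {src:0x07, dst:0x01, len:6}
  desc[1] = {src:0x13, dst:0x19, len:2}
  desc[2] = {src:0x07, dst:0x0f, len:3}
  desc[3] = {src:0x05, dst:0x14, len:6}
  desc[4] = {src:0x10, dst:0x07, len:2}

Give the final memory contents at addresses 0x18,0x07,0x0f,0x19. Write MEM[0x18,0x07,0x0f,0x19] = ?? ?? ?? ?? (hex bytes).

MEM[0x18,0x07,0x0f,0x19] = 9c de 74 32

  after D0: wrote 6B at 0x01 = 74de9c320e6e
  after D1: wrote 2B at 0x19 = 7be4
  after D2: wrote 3B at 0x0f = 74de9c
  after D3: wrote 6B at 0x14 = 0e6e74de9c32
  after D4: wrote 2B at 0x07 = de9c
query mem[0x18]=0x9c, mem[0x07]=0xde, mem[0x0f]=0x74, mem[0x19]=0x32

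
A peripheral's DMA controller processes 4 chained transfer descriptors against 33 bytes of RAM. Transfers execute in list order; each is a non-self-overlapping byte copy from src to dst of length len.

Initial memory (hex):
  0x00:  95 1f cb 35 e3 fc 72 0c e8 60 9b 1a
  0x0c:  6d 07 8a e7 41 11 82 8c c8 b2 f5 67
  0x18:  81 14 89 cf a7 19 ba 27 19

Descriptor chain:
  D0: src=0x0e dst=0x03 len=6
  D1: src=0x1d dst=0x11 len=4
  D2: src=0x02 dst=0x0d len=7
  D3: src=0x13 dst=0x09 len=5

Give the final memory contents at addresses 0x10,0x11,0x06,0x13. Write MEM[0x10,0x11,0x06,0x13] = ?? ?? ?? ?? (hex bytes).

MEM[0x10,0x11,0x06,0x13] = 41 11 11 8c

[0] 0x0e->0x03 len=6 : 8a e7 41 11 82 8c
[1] 0x1d->0x11 len=4 : 19 ba 27 19
[2] 0x02->0x0d len=7 : cb 8a e7 41 11 82 8c
[3] 0x13->0x09 len=5 : 8c 19 b2 f5 67
query mem[0x10]=0x41, mem[0x11]=0x11, mem[0x06]=0x11, mem[0x13]=0x8c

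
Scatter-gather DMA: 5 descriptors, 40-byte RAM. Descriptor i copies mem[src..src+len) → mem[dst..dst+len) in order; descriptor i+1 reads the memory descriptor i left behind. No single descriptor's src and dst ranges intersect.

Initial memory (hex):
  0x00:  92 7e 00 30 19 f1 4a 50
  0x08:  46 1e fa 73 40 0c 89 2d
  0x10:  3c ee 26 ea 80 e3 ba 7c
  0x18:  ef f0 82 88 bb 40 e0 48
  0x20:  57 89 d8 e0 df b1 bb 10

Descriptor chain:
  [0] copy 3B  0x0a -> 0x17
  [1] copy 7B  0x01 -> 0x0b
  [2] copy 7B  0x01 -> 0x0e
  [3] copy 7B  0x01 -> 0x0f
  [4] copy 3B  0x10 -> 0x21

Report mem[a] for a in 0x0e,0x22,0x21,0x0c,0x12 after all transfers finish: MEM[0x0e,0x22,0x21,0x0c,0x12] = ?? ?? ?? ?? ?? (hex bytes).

#0 dst[0x17+3] := {0xfa,0x73,0x40}
#1 dst[0x0b+7] := {0x7e,0x00,0x30,0x19,0xf1,0x4a,0x50}
#2 dst[0x0e+7] := {0x7e,0x00,0x30,0x19,0xf1,0x4a,0x50}
#3 dst[0x0f+7] := {0x7e,0x00,0x30,0x19,0xf1,0x4a,0x50}
#4 dst[0x21+3] := {0x00,0x30,0x19}
query mem[0x0e]=0x7e, mem[0x22]=0x30, mem[0x21]=0x00, mem[0x0c]=0x00, mem[0x12]=0x19

MEM[0x0e,0x22,0x21,0x0c,0x12] = 7e 30 00 00 19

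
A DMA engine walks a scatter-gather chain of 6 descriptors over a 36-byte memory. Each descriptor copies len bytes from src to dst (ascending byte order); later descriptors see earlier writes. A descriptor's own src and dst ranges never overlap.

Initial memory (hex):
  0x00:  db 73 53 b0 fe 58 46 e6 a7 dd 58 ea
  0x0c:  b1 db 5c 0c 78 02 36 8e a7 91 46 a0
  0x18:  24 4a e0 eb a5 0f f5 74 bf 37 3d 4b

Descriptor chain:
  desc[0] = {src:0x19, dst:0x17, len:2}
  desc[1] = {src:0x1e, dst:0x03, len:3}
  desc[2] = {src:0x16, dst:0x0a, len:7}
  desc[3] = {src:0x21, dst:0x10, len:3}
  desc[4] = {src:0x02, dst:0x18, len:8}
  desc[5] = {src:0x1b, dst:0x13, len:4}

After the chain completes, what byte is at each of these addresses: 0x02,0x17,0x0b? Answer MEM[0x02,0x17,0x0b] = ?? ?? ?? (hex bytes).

MEM[0x02,0x17,0x0b] = 53 4a 4a

#0 dst[0x17+2] := {0x4a,0xe0}
#1 dst[0x03+3] := {0xf5,0x74,0xbf}
#2 dst[0x0a+7] := {0x46,0x4a,0xe0,0x4a,0xe0,0xeb,0xa5}
#3 dst[0x10+3] := {0x37,0x3d,0x4b}
#4 dst[0x18+8] := {0x53,0xf5,0x74,0xbf,0x46,0xe6,0xa7,0xdd}
#5 dst[0x13+4] := {0xbf,0x46,0xe6,0xa7}
query mem[0x02]=0x53, mem[0x17]=0x4a, mem[0x0b]=0x4a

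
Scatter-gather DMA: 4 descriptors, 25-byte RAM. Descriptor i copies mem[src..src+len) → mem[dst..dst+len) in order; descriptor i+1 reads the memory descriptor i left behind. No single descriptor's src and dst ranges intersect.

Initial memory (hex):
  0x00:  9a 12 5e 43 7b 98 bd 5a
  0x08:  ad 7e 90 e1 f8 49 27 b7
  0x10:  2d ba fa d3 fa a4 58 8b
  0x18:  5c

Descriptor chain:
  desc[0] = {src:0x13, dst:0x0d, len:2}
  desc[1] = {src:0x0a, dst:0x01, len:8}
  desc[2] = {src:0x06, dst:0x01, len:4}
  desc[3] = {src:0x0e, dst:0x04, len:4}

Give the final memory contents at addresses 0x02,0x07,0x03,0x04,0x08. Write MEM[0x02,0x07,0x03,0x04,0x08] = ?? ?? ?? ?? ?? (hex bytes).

MEM[0x02,0x07,0x03,0x04,0x08] = 2d ba ba fa ba

D0: mem[0x0d..0x0e] <- [d3 fa]
D1: mem[0x01..0x08] <- [90 e1 f8 d3 fa b7 2d ba]
D2: mem[0x01..0x04] <- [b7 2d ba 7e]
D3: mem[0x04..0x07] <- [fa b7 2d ba]
query mem[0x02]=0x2d, mem[0x07]=0xba, mem[0x03]=0xba, mem[0x04]=0xfa, mem[0x08]=0xba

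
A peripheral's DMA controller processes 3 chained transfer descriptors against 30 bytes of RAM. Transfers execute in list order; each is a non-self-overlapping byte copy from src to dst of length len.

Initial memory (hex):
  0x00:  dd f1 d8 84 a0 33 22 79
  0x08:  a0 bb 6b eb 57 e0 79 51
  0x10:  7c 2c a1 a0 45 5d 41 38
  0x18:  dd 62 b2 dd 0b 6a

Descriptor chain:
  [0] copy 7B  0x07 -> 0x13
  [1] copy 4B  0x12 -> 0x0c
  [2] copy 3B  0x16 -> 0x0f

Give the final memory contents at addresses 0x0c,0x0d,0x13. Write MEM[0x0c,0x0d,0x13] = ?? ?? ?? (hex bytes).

[0] 0x07->0x13 len=7 : 79 a0 bb 6b eb 57 e0
[1] 0x12->0x0c len=4 : a1 79 a0 bb
[2] 0x16->0x0f len=3 : 6b eb 57
query mem[0x0c]=0xa1, mem[0x0d]=0x79, mem[0x13]=0x79

MEM[0x0c,0x0d,0x13] = a1 79 79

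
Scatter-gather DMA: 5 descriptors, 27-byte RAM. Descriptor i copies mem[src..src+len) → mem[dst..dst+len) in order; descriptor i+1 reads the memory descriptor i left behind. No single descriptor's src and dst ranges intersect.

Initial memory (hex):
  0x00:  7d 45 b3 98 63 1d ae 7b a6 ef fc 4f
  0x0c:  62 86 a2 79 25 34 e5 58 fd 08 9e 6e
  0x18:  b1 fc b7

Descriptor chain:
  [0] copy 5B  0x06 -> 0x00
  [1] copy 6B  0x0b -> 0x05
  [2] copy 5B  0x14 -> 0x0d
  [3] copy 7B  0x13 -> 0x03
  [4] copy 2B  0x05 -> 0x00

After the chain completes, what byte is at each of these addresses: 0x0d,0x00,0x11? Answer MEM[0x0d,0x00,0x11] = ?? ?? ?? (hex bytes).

#0 dst[0x00+5] := {0xae,0x7b,0xa6,0xef,0xfc}
#1 dst[0x05+6] := {0x4f,0x62,0x86,0xa2,0x79,0x25}
#2 dst[0x0d+5] := {0xfd,0x08,0x9e,0x6e,0xb1}
#3 dst[0x03+7] := {0x58,0xfd,0x08,0x9e,0x6e,0xb1,0xfc}
#4 dst[0x00+2] := {0x08,0x9e}
query mem[0x0d]=0xfd, mem[0x00]=0x08, mem[0x11]=0xb1

MEM[0x0d,0x00,0x11] = fd 08 b1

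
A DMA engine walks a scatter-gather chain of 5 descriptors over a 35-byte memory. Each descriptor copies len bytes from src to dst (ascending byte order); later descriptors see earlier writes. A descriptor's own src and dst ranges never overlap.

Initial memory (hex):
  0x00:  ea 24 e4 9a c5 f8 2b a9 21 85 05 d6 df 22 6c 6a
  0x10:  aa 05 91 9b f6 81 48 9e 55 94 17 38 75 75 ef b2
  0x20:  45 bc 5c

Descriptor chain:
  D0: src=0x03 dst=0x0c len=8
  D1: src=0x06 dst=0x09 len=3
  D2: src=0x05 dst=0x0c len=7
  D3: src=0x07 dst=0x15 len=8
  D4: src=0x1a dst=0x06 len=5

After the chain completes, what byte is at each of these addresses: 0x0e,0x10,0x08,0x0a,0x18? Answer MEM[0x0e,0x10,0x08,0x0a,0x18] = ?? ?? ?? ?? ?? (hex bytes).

MEM[0x0e,0x10,0x08,0x0a,0x18] = a9 2b a9 ef a9

[0] 0x03->0x0c len=8 : 9a c5 f8 2b a9 21 85 05
[1] 0x06->0x09 len=3 : 2b a9 21
[2] 0x05->0x0c len=7 : f8 2b a9 21 2b a9 21
[3] 0x07->0x15 len=8 : a9 21 2b a9 21 f8 2b a9
[4] 0x1a->0x06 len=5 : f8 2b a9 75 ef
query mem[0x0e]=0xa9, mem[0x10]=0x2b, mem[0x08]=0xa9, mem[0x0a]=0xef, mem[0x18]=0xa9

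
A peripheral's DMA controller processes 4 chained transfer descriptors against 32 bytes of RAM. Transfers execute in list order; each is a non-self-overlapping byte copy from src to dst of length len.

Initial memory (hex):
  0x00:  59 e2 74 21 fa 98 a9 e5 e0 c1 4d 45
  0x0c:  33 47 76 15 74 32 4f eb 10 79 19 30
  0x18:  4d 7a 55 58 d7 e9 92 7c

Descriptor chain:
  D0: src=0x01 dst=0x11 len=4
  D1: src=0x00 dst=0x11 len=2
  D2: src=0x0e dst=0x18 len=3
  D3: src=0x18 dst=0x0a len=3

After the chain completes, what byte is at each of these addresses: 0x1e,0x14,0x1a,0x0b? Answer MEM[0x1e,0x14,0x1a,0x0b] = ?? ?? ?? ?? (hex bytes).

MEM[0x1e,0x14,0x1a,0x0b] = 92 fa 74 15

[0] 0x01->0x11 len=4 : e2 74 21 fa
[1] 0x00->0x11 len=2 : 59 e2
[2] 0x0e->0x18 len=3 : 76 15 74
[3] 0x18->0x0a len=3 : 76 15 74
query mem[0x1e]=0x92, mem[0x14]=0xfa, mem[0x1a]=0x74, mem[0x0b]=0x15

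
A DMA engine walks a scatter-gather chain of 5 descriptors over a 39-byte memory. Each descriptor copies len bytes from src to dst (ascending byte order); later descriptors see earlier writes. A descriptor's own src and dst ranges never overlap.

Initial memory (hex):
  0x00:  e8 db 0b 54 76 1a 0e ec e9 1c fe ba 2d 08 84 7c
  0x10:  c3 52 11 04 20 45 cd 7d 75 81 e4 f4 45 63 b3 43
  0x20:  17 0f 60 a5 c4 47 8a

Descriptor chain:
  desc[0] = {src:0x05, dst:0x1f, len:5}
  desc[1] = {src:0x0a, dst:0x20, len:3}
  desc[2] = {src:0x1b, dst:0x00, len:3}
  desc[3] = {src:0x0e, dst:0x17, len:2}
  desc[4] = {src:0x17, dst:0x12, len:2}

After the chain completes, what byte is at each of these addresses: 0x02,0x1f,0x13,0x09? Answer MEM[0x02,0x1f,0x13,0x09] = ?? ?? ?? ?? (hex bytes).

  after D0: wrote 5B at 0x1f = 1a0eece91c
  after D1: wrote 3B at 0x20 = feba2d
  after D2: wrote 3B at 0x00 = f44563
  after D3: wrote 2B at 0x17 = 847c
  after D4: wrote 2B at 0x12 = 847c
query mem[0x02]=0x63, mem[0x1f]=0x1a, mem[0x13]=0x7c, mem[0x09]=0x1c

MEM[0x02,0x1f,0x13,0x09] = 63 1a 7c 1c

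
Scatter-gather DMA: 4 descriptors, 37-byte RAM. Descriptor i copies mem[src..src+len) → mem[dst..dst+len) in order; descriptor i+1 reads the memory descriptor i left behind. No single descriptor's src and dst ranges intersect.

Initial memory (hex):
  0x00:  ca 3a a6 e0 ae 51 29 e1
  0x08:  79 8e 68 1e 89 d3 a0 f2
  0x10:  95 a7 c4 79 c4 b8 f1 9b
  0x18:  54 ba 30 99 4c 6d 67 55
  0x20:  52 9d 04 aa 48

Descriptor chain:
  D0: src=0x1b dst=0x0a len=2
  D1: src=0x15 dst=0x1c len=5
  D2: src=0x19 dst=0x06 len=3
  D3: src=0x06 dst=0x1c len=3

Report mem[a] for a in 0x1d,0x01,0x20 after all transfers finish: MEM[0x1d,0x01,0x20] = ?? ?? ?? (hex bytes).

[0] 0x1b->0x0a len=2 : 99 4c
[1] 0x15->0x1c len=5 : b8 f1 9b 54 ba
[2] 0x19->0x06 len=3 : ba 30 99
[3] 0x06->0x1c len=3 : ba 30 99
query mem[0x1d]=0x30, mem[0x01]=0x3a, mem[0x20]=0xba

MEM[0x1d,0x01,0x20] = 30 3a ba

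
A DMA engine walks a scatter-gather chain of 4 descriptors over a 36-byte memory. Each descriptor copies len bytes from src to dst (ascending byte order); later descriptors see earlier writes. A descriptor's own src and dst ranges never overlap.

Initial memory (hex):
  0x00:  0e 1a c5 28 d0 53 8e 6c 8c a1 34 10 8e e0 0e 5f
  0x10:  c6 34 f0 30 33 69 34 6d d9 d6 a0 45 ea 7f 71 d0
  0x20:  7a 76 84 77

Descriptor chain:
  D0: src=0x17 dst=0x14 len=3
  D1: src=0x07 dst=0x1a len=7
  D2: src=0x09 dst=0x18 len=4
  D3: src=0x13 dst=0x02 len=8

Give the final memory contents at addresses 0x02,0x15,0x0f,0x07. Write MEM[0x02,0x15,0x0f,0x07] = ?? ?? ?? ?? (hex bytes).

MEM[0x02,0x15,0x0f,0x07] = 30 d9 5f a1

[0] 0x17->0x14 len=3 : 6d d9 d6
[1] 0x07->0x1a len=7 : 6c 8c a1 34 10 8e e0
[2] 0x09->0x18 len=4 : a1 34 10 8e
[3] 0x13->0x02 len=8 : 30 6d d9 d6 6d a1 34 10
query mem[0x02]=0x30, mem[0x15]=0xd9, mem[0x0f]=0x5f, mem[0x07]=0xa1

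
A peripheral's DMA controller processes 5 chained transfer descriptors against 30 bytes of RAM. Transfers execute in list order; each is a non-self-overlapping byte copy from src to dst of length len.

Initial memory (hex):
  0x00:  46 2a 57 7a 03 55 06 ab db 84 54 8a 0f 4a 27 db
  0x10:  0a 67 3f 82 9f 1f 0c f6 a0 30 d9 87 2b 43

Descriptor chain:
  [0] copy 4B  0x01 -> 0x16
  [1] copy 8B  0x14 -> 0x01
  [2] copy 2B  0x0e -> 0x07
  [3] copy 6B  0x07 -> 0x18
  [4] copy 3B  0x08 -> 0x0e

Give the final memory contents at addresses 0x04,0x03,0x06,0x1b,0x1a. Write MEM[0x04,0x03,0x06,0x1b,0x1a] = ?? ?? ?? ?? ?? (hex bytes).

MEM[0x04,0x03,0x06,0x1b,0x1a] = 57 2a 03 54 84

  after D0: wrote 4B at 0x16 = 2a577a03
  after D1: wrote 8B at 0x01 = 9f1f2a577a03d987
  after D2: wrote 2B at 0x07 = 27db
  after D3: wrote 6B at 0x18 = 27db84548a0f
  after D4: wrote 3B at 0x0e = db8454
query mem[0x04]=0x57, mem[0x03]=0x2a, mem[0x06]=0x03, mem[0x1b]=0x54, mem[0x1a]=0x84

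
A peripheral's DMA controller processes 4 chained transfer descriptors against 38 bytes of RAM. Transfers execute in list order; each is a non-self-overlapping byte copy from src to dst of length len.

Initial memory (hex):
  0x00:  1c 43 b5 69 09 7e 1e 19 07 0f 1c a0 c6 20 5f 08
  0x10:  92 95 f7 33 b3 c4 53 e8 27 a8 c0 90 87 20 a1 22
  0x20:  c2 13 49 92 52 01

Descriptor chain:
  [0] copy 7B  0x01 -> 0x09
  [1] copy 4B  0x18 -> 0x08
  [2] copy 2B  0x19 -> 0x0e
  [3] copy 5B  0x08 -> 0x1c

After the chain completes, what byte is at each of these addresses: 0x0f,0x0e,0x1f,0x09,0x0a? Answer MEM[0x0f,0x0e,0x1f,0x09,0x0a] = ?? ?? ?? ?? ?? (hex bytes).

MEM[0x0f,0x0e,0x1f,0x09,0x0a] = c0 a8 90 a8 c0

#0 dst[0x09+7] := {0x43,0xb5,0x69,0x09,0x7e,0x1e,0x19}
#1 dst[0x08+4] := {0x27,0xa8,0xc0,0x90}
#2 dst[0x0e+2] := {0xa8,0xc0}
#3 dst[0x1c+5] := {0x27,0xa8,0xc0,0x90,0x09}
query mem[0x0f]=0xc0, mem[0x0e]=0xa8, mem[0x1f]=0x90, mem[0x09]=0xa8, mem[0x0a]=0xc0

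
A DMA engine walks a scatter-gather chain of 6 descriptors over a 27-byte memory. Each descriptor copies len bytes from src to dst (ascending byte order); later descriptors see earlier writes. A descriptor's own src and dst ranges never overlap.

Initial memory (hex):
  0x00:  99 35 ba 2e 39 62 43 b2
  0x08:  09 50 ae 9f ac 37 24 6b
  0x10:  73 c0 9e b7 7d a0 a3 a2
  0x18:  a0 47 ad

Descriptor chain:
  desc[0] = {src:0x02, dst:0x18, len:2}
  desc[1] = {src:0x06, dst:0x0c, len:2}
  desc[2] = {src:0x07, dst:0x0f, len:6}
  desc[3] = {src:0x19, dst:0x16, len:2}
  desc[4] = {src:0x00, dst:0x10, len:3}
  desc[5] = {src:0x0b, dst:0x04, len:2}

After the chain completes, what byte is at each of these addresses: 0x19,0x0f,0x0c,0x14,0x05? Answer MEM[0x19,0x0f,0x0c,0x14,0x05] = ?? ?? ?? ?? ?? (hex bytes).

[0] 0x02->0x18 len=2 : ba 2e
[1] 0x06->0x0c len=2 : 43 b2
[2] 0x07->0x0f len=6 : b2 09 50 ae 9f 43
[3] 0x19->0x16 len=2 : 2e ad
[4] 0x00->0x10 len=3 : 99 35 ba
[5] 0x0b->0x04 len=2 : 9f 43
query mem[0x19]=0x2e, mem[0x0f]=0xb2, mem[0x0c]=0x43, mem[0x14]=0x43, mem[0x05]=0x43

MEM[0x19,0x0f,0x0c,0x14,0x05] = 2e b2 43 43 43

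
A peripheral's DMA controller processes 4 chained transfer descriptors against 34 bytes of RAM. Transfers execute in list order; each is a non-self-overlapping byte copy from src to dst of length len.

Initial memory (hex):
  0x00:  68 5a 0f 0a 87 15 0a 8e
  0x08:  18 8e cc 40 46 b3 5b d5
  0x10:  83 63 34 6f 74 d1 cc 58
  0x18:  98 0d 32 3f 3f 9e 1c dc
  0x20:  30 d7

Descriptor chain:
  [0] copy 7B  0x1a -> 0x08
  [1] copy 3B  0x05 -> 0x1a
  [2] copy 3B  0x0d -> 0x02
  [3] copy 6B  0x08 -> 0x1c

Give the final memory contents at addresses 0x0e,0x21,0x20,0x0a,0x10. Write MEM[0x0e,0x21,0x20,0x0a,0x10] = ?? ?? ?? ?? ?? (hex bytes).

D0: mem[0x08..0x0e] <- [32 3f 3f 9e 1c dc 30]
D1: mem[0x1a..0x1c] <- [15 0a 8e]
D2: mem[0x02..0x04] <- [dc 30 d5]
D3: mem[0x1c..0x21] <- [32 3f 3f 9e 1c dc]
query mem[0x0e]=0x30, mem[0x21]=0xdc, mem[0x20]=0x1c, mem[0x0a]=0x3f, mem[0x10]=0x83

MEM[0x0e,0x21,0x20,0x0a,0x10] = 30 dc 1c 3f 83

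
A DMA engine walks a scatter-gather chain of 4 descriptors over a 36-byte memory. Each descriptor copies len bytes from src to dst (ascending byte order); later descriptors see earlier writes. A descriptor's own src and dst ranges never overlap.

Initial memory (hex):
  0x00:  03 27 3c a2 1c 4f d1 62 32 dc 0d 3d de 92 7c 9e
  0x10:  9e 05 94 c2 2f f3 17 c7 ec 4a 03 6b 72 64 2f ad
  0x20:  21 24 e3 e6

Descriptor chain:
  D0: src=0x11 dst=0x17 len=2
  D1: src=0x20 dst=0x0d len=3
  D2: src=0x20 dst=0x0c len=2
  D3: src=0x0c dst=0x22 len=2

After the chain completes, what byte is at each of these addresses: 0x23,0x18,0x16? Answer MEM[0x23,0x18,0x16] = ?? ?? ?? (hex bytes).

[0] 0x11->0x17 len=2 : 05 94
[1] 0x20->0x0d len=3 : 21 24 e3
[2] 0x20->0x0c len=2 : 21 24
[3] 0x0c->0x22 len=2 : 21 24
query mem[0x23]=0x24, mem[0x18]=0x94, mem[0x16]=0x17

MEM[0x23,0x18,0x16] = 24 94 17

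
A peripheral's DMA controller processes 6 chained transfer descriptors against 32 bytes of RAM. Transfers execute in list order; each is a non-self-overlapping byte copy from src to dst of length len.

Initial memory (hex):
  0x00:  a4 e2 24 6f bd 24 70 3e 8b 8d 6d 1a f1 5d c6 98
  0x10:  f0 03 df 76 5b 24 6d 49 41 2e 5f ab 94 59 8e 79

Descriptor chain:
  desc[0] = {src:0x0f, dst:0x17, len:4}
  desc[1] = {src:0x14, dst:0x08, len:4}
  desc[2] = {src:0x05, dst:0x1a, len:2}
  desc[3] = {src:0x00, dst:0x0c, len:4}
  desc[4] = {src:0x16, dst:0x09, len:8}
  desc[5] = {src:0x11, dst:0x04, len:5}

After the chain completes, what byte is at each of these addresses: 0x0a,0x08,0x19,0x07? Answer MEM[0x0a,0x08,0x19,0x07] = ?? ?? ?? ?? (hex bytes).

MEM[0x0a,0x08,0x19,0x07] = 98 24 03 5b

[0] 0x0f->0x17 len=4 : 98 f0 03 df
[1] 0x14->0x08 len=4 : 5b 24 6d 98
[2] 0x05->0x1a len=2 : 24 70
[3] 0x00->0x0c len=4 : a4 e2 24 6f
[4] 0x16->0x09 len=8 : 6d 98 f0 03 24 70 94 59
[5] 0x11->0x04 len=5 : 03 df 76 5b 24
query mem[0x0a]=0x98, mem[0x08]=0x24, mem[0x19]=0x03, mem[0x07]=0x5b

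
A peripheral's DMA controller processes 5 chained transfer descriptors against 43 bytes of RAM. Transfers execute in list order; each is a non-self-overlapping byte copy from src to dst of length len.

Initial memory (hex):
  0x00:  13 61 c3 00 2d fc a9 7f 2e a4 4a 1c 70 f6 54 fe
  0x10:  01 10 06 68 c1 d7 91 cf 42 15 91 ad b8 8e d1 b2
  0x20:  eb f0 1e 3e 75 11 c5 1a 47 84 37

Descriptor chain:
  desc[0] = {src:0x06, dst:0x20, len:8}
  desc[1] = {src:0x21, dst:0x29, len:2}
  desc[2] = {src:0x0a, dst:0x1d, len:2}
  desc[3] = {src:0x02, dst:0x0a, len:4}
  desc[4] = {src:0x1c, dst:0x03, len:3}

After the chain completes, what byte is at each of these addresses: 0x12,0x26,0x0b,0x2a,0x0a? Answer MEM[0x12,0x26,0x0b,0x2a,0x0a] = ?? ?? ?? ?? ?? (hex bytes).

  after D0: wrote 8B at 0x20 = a97f2ea44a1c70f6
  after D1: wrote 2B at 0x29 = 7f2e
  after D2: wrote 2B at 0x1d = 4a1c
  after D3: wrote 4B at 0x0a = c3002dfc
  after D4: wrote 3B at 0x03 = b84a1c
query mem[0x12]=0x06, mem[0x26]=0x70, mem[0x0b]=0x00, mem[0x2a]=0x2e, mem[0x0a]=0xc3

MEM[0x12,0x26,0x0b,0x2a,0x0a] = 06 70 00 2e c3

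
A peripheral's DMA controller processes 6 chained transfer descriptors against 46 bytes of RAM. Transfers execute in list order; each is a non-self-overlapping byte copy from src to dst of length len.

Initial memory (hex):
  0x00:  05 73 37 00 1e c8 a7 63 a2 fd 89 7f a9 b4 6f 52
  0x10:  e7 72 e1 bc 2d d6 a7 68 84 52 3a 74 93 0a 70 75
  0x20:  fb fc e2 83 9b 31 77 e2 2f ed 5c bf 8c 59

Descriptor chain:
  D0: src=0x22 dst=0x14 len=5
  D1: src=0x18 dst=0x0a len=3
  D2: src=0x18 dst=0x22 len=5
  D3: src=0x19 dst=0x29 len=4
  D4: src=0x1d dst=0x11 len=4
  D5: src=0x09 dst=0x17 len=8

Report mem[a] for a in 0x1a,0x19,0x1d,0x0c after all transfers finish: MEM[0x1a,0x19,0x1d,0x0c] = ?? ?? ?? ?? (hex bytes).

D0: mem[0x14..0x18] <- [e2 83 9b 31 77]
D1: mem[0x0a..0x0c] <- [77 52 3a]
D2: mem[0x22..0x26] <- [77 52 3a 74 93]
D3: mem[0x29..0x2c] <- [52 3a 74 93]
D4: mem[0x11..0x14] <- [0a 70 75 fb]
D5: mem[0x17..0x1e] <- [fd 77 52 3a b4 6f 52 e7]
query mem[0x1a]=0x3a, mem[0x19]=0x52, mem[0x1d]=0x52, mem[0x0c]=0x3a

MEM[0x1a,0x19,0x1d,0x0c] = 3a 52 52 3a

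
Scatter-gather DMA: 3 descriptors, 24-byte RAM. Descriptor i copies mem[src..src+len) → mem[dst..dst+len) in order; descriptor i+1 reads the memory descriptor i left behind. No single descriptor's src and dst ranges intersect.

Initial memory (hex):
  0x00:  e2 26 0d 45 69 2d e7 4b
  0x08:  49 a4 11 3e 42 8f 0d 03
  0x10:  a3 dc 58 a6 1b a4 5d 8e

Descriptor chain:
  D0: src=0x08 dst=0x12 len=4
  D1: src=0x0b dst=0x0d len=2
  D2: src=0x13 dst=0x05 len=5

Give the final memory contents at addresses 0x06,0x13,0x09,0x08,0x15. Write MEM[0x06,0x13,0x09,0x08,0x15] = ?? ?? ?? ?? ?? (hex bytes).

MEM[0x06,0x13,0x09,0x08,0x15] = 11 a4 8e 5d 3e

D0: mem[0x12..0x15] <- [49 a4 11 3e]
D1: mem[0x0d..0x0e] <- [3e 42]
D2: mem[0x05..0x09] <- [a4 11 3e 5d 8e]
query mem[0x06]=0x11, mem[0x13]=0xa4, mem[0x09]=0x8e, mem[0x08]=0x5d, mem[0x15]=0x3e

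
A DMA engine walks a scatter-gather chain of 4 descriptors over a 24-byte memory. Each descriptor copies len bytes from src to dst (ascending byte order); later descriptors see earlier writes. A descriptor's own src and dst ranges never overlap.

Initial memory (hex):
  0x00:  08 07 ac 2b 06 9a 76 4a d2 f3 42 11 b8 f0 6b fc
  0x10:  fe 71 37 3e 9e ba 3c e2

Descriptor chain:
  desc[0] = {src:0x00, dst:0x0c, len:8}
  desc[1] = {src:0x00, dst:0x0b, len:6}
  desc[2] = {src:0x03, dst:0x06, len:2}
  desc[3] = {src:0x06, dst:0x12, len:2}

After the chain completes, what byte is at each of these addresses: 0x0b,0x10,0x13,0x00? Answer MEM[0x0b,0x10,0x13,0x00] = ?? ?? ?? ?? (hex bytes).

MEM[0x0b,0x10,0x13,0x00] = 08 9a 06 08

  after D0: wrote 8B at 0x0c = 0807ac2b069a764a
  after D1: wrote 6B at 0x0b = 0807ac2b069a
  after D2: wrote 2B at 0x06 = 2b06
  after D3: wrote 2B at 0x12 = 2b06
query mem[0x0b]=0x08, mem[0x10]=0x9a, mem[0x13]=0x06, mem[0x00]=0x08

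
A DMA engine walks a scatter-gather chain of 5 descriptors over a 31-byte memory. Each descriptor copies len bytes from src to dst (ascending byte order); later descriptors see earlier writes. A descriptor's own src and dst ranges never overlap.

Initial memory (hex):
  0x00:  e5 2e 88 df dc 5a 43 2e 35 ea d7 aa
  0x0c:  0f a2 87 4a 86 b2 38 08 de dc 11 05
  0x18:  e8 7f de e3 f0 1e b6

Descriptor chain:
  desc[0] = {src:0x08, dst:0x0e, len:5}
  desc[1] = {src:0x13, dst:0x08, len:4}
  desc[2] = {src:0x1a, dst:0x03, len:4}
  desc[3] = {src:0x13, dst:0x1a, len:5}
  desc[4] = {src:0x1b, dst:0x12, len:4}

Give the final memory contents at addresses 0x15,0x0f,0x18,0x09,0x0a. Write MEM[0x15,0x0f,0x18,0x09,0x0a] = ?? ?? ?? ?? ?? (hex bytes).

  after D0: wrote 5B at 0x0e = 35ead7aa0f
  after D1: wrote 4B at 0x08 = 08dedc11
  after D2: wrote 4B at 0x03 = dee3f01e
  after D3: wrote 5B at 0x1a = 08dedc1105
  after D4: wrote 4B at 0x12 = dedc1105
query mem[0x15]=0x05, mem[0x0f]=0xea, mem[0x18]=0xe8, mem[0x09]=0xde, mem[0x0a]=0xdc

MEM[0x15,0x0f,0x18,0x09,0x0a] = 05 ea e8 de dc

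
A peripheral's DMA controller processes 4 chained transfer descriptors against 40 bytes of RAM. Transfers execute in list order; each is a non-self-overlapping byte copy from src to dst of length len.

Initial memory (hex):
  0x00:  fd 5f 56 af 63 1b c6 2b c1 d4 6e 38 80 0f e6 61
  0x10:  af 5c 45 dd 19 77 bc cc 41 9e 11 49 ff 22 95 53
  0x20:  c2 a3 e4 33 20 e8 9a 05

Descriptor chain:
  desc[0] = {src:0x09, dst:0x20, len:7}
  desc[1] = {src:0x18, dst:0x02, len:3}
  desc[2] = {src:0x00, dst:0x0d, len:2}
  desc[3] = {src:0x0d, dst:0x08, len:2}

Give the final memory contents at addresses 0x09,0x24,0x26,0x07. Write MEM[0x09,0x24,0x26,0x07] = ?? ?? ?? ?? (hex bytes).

#0 dst[0x20+7] := {0xd4,0x6e,0x38,0x80,0x0f,0xe6,0x61}
#1 dst[0x02+3] := {0x41,0x9e,0x11}
#2 dst[0x0d+2] := {0xfd,0x5f}
#3 dst[0x08+2] := {0xfd,0x5f}
query mem[0x09]=0x5f, mem[0x24]=0x0f, mem[0x26]=0x61, mem[0x07]=0x2b

MEM[0x09,0x24,0x26,0x07] = 5f 0f 61 2b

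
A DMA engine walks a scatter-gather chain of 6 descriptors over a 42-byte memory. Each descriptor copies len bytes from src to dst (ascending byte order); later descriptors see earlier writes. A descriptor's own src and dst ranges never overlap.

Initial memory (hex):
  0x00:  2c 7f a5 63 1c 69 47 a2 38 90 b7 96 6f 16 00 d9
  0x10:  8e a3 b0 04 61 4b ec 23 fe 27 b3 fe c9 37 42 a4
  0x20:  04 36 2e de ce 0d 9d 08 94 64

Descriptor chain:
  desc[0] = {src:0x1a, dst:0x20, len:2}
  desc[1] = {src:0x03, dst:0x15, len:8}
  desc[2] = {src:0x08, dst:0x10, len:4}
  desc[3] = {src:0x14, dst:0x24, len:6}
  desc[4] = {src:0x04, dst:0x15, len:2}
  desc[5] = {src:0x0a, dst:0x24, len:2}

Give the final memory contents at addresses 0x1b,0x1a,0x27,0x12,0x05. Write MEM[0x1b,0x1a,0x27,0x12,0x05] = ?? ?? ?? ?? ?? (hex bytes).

D0: mem[0x20..0x21] <- [b3 fe]
D1: mem[0x15..0x1c] <- [63 1c 69 47 a2 38 90 b7]
D2: mem[0x10..0x13] <- [38 90 b7 96]
D3: mem[0x24..0x29] <- [61 63 1c 69 47 a2]
D4: mem[0x15..0x16] <- [1c 69]
D5: mem[0x24..0x25] <- [b7 96]
query mem[0x1b]=0x90, mem[0x1a]=0x38, mem[0x27]=0x69, mem[0x12]=0xb7, mem[0x05]=0x69

MEM[0x1b,0x1a,0x27,0x12,0x05] = 90 38 69 b7 69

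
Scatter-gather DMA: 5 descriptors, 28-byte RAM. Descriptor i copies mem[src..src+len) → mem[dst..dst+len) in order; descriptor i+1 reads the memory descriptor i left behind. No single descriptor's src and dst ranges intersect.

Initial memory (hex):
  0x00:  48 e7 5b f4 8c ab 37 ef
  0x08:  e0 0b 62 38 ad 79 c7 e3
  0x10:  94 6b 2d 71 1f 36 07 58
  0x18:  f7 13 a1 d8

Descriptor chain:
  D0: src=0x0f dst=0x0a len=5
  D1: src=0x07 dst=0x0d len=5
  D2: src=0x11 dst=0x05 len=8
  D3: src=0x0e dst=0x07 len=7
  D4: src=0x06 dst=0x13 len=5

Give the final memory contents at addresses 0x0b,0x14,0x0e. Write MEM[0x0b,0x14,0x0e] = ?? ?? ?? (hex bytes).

D0: mem[0x0a..0x0e] <- [e3 94 6b 2d 71]
D1: mem[0x0d..0x11] <- [ef e0 0b e3 94]
D2: mem[0x05..0x0c] <- [94 2d 71 1f 36 07 58 f7]
D3: mem[0x07..0x0d] <- [e0 0b e3 94 2d 71 1f]
D4: mem[0x13..0x17] <- [2d e0 0b e3 94]
query mem[0x0b]=0x2d, mem[0x14]=0xe0, mem[0x0e]=0xe0

MEM[0x0b,0x14,0x0e] = 2d e0 e0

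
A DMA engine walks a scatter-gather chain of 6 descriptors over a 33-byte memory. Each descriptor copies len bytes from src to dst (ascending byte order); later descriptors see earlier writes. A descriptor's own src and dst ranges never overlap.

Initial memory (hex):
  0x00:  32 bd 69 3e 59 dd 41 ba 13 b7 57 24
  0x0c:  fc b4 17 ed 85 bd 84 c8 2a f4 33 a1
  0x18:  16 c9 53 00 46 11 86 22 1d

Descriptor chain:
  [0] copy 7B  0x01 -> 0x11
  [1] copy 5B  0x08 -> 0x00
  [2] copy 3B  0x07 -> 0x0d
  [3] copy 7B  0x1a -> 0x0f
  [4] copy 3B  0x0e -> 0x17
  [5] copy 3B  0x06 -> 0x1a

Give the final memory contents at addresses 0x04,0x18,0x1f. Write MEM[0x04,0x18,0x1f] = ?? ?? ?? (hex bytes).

MEM[0x04,0x18,0x1f] = fc 53 22

[0] 0x01->0x11 len=7 : bd 69 3e 59 dd 41 ba
[1] 0x08->0x00 len=5 : 13 b7 57 24 fc
[2] 0x07->0x0d len=3 : ba 13 b7
[3] 0x1a->0x0f len=7 : 53 00 46 11 86 22 1d
[4] 0x0e->0x17 len=3 : 13 53 00
[5] 0x06->0x1a len=3 : 41 ba 13
query mem[0x04]=0xfc, mem[0x18]=0x53, mem[0x1f]=0x22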